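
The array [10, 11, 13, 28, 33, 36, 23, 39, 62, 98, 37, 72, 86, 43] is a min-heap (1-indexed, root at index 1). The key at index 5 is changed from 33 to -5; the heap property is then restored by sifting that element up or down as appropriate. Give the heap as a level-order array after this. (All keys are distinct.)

set index 5 from 33 to -5 → [10, 11, 13, 28, -5, 36, 23, 39, 62, 98, 37, 72, 86, 43]
-5 < parent 11 at index 2, swap → [10, -5, 13, 28, 11, 36, 23, 39, 62, 98, 37, 72, 86, 43]
-5 < parent 10 at index 1, swap → [-5, 10, 13, 28, 11, 36, 23, 39, 62, 98, 37, 72, 86, 43]

[-5, 10, 13, 28, 11, 36, 23, 39, 62, 98, 37, 72, 86, 43]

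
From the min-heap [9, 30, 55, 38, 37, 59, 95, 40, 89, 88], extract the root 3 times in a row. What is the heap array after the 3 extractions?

[38, 40, 55, 89, 88, 59, 95]

extract-min #1 returns 9:
  remove root 9; move last element 88 to root → [88, 30, 55, 38, 37, 59, 95, 40, 89]
  88 vs smaller child 30 at index 1, swap → [30, 88, 55, 38, 37, 59, 95, 40, 89]
  88 vs smaller child 37 at index 4, swap → [30, 37, 55, 38, 88, 59, 95, 40, 89]
extract-min #2 returns 30:
  remove root 30; move last element 89 to root → [89, 37, 55, 38, 88, 59, 95, 40]
  89 vs smaller child 37 at index 1, swap → [37, 89, 55, 38, 88, 59, 95, 40]
  89 vs smaller child 38 at index 3, swap → [37, 38, 55, 89, 88, 59, 95, 40]
  89 vs only child 40 at index 7, swap → [37, 38, 55, 40, 88, 59, 95, 89]
extract-min #3 returns 37:
  remove root 37; move last element 89 to root → [89, 38, 55, 40, 88, 59, 95]
  89 vs smaller child 38 at index 1, swap → [38, 89, 55, 40, 88, 59, 95]
  89 vs smaller child 40 at index 3, swap → [38, 40, 55, 89, 88, 59, 95]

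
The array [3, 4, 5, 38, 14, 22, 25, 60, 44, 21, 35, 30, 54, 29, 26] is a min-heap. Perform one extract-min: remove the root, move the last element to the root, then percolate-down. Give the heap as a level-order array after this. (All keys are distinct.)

[4, 14, 5, 38, 21, 22, 25, 60, 44, 26, 35, 30, 54, 29]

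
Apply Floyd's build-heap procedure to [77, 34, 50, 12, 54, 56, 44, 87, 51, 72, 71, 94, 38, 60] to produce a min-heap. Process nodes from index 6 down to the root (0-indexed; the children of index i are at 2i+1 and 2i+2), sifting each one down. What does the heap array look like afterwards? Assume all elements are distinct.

[12, 34, 38, 51, 54, 50, 44, 87, 77, 72, 71, 94, 56, 60]

sift down from index 6: already satisfies heap property
sift down from index 5:
  56 vs smaller child 38 at index 12, swap → [77, 34, 50, 12, 54, 38, 44, 87, 51, 72, 71, 94, 56, 60]
sift down from index 4: already satisfies heap property
sift down from index 3: already satisfies heap property
sift down from index 2:
  50 vs smaller child 38 at index 5, swap → [77, 34, 38, 12, 54, 50, 44, 87, 51, 72, 71, 94, 56, 60]
sift down from index 1:
  34 vs smaller child 12 at index 3, swap → [77, 12, 38, 34, 54, 50, 44, 87, 51, 72, 71, 94, 56, 60]
sift down from index 0:
  77 vs smaller child 12 at index 1, swap → [12, 77, 38, 34, 54, 50, 44, 87, 51, 72, 71, 94, 56, 60]
  77 vs smaller child 34 at index 3, swap → [12, 34, 38, 77, 54, 50, 44, 87, 51, 72, 71, 94, 56, 60]
  77 vs smaller child 51 at index 8, swap → [12, 34, 38, 51, 54, 50, 44, 87, 77, 72, 71, 94, 56, 60]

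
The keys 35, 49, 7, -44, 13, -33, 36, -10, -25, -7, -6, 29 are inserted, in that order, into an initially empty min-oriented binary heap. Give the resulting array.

Insert 35:
  append 35 at index 0 → [35] (no swap needed)
Insert 49:
  append 49 at index 1 → [35, 49] (no swap needed)
Insert 7:
  append 7 at index 2 → [35, 49, 7]
  7 < parent 35 at index 0, swap → [7, 49, 35]
Insert -44:
  append -44 at index 3 → [7, 49, 35, -44]
  -44 < parent 49 at index 1, swap → [7, -44, 35, 49]
  -44 < parent 7 at index 0, swap → [-44, 7, 35, 49]
Insert 13:
  append 13 at index 4 → [-44, 7, 35, 49, 13] (no swap needed)
Insert -33:
  append -33 at index 5 → [-44, 7, 35, 49, 13, -33]
  -33 < parent 35 at index 2, swap → [-44, 7, -33, 49, 13, 35]
Insert 36:
  append 36 at index 6 → [-44, 7, -33, 49, 13, 35, 36] (no swap needed)
Insert -10:
  append -10 at index 7 → [-44, 7, -33, 49, 13, 35, 36, -10]
  -10 < parent 49 at index 3, swap → [-44, 7, -33, -10, 13, 35, 36, 49]
  -10 < parent 7 at index 1, swap → [-44, -10, -33, 7, 13, 35, 36, 49]
Insert -25:
  append -25 at index 8 → [-44, -10, -33, 7, 13, 35, 36, 49, -25]
  -25 < parent 7 at index 3, swap → [-44, -10, -33, -25, 13, 35, 36, 49, 7]
  -25 < parent -10 at index 1, swap → [-44, -25, -33, -10, 13, 35, 36, 49, 7]
Insert -7:
  append -7 at index 9 → [-44, -25, -33, -10, 13, 35, 36, 49, 7, -7]
  -7 < parent 13 at index 4, swap → [-44, -25, -33, -10, -7, 35, 36, 49, 7, 13]
Insert -6:
  append -6 at index 10 → [-44, -25, -33, -10, -7, 35, 36, 49, 7, 13, -6] (no swap needed)
Insert 29:
  append 29 at index 11 → [-44, -25, -33, -10, -7, 35, 36, 49, 7, 13, -6, 29]
  29 < parent 35 at index 5, swap → [-44, -25, -33, -10, -7, 29, 36, 49, 7, 13, -6, 35]

[-44, -25, -33, -10, -7, 29, 36, 49, 7, 13, -6, 35]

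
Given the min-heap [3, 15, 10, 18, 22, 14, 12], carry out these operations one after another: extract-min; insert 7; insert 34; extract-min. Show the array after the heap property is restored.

extract-min → returns 3:
  remove root 3; move last element 12 to root → [12, 15, 10, 18, 22, 14]
  12 vs smaller child 10 at index 2, swap → [10, 15, 12, 18, 22, 14]
insert 7:
  append 7 at index 6 → [10, 15, 12, 18, 22, 14, 7]
  7 < parent 12 at index 2, swap → [10, 15, 7, 18, 22, 14, 12]
  7 < parent 10 at index 0, swap → [7, 15, 10, 18, 22, 14, 12]
insert 34:
  append 34 at index 7 → [7, 15, 10, 18, 22, 14, 12, 34] (no swap needed)
extract-min → returns 7:
  remove root 7; move last element 34 to root → [34, 15, 10, 18, 22, 14, 12]
  34 vs smaller child 10 at index 2, swap → [10, 15, 34, 18, 22, 14, 12]
  34 vs smaller child 12 at index 6, swap → [10, 15, 12, 18, 22, 14, 34]

[10, 15, 12, 18, 22, 14, 34]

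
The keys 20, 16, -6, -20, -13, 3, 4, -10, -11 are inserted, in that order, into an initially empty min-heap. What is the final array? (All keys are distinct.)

[-20, -13, 3, -11, -6, 16, 4, 20, -10]

Insert 20:
  append 20 at index 0 → [20] (no swap needed)
Insert 16:
  append 16 at index 1 → [20, 16]
  16 < parent 20 at index 0, swap → [16, 20]
Insert -6:
  append -6 at index 2 → [16, 20, -6]
  -6 < parent 16 at index 0, swap → [-6, 20, 16]
Insert -20:
  append -20 at index 3 → [-6, 20, 16, -20]
  -20 < parent 20 at index 1, swap → [-6, -20, 16, 20]
  -20 < parent -6 at index 0, swap → [-20, -6, 16, 20]
Insert -13:
  append -13 at index 4 → [-20, -6, 16, 20, -13]
  -13 < parent -6 at index 1, swap → [-20, -13, 16, 20, -6]
Insert 3:
  append 3 at index 5 → [-20, -13, 16, 20, -6, 3]
  3 < parent 16 at index 2, swap → [-20, -13, 3, 20, -6, 16]
Insert 4:
  append 4 at index 6 → [-20, -13, 3, 20, -6, 16, 4] (no swap needed)
Insert -10:
  append -10 at index 7 → [-20, -13, 3, 20, -6, 16, 4, -10]
  -10 < parent 20 at index 3, swap → [-20, -13, 3, -10, -6, 16, 4, 20]
Insert -11:
  append -11 at index 8 → [-20, -13, 3, -10, -6, 16, 4, 20, -11]
  -11 < parent -10 at index 3, swap → [-20, -13, 3, -11, -6, 16, 4, 20, -10]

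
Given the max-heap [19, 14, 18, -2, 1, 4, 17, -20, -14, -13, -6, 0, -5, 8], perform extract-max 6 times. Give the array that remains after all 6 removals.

[1, 0, -5, -2, -14, -6, -13, -20]

extract-max #1 returns 19:
  remove root 19; move last element 8 to root → [8, 14, 18, -2, 1, 4, 17, -20, -14, -13, -6, 0, -5]
  8 vs larger child 18 at index 2, swap → [18, 14, 8, -2, 1, 4, 17, -20, -14, -13, -6, 0, -5]
  8 vs larger child 17 at index 6, swap → [18, 14, 17, -2, 1, 4, 8, -20, -14, -13, -6, 0, -5]
extract-max #2 returns 18:
  remove root 18; move last element -5 to root → [-5, 14, 17, -2, 1, 4, 8, -20, -14, -13, -6, 0]
  -5 vs larger child 17 at index 2, swap → [17, 14, -5, -2, 1, 4, 8, -20, -14, -13, -6, 0]
  -5 vs larger child 8 at index 6, swap → [17, 14, 8, -2, 1, 4, -5, -20, -14, -13, -6, 0]
extract-max #3 returns 17:
  remove root 17; move last element 0 to root → [0, 14, 8, -2, 1, 4, -5, -20, -14, -13, -6]
  0 vs larger child 14 at index 1, swap → [14, 0, 8, -2, 1, 4, -5, -20, -14, -13, -6]
  0 vs larger child 1 at index 4, swap → [14, 1, 8, -2, 0, 4, -5, -20, -14, -13, -6]
extract-max #4 returns 14:
  remove root 14; move last element -6 to root → [-6, 1, 8, -2, 0, 4, -5, -20, -14, -13]
  -6 vs larger child 8 at index 2, swap → [8, 1, -6, -2, 0, 4, -5, -20, -14, -13]
  -6 vs larger child 4 at index 5, swap → [8, 1, 4, -2, 0, -6, -5, -20, -14, -13]
extract-max #5 returns 8:
  remove root 8; move last element -13 to root → [-13, 1, 4, -2, 0, -6, -5, -20, -14]
  -13 vs larger child 4 at index 2, swap → [4, 1, -13, -2, 0, -6, -5, -20, -14]
  -13 vs larger child -5 at index 6, swap → [4, 1, -5, -2, 0, -6, -13, -20, -14]
extract-max #6 returns 4:
  remove root 4; move last element -14 to root → [-14, 1, -5, -2, 0, -6, -13, -20]
  -14 vs larger child 1 at index 1, swap → [1, -14, -5, -2, 0, -6, -13, -20]
  -14 vs larger child 0 at index 4, swap → [1, 0, -5, -2, -14, -6, -13, -20]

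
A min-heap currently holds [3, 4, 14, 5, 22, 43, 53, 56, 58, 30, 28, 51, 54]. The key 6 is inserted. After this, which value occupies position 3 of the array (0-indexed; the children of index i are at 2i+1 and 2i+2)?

5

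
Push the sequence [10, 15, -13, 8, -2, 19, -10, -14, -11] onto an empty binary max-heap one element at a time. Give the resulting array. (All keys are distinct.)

[19, 10, 15, 8, -2, -13, -10, -14, -11]

Insert 10:
  append 10 at index 0 → [10] (no swap needed)
Insert 15:
  append 15 at index 1 → [10, 15]
  15 > parent 10 at index 0, swap → [15, 10]
Insert -13:
  append -13 at index 2 → [15, 10, -13] (no swap needed)
Insert 8:
  append 8 at index 3 → [15, 10, -13, 8] (no swap needed)
Insert -2:
  append -2 at index 4 → [15, 10, -13, 8, -2] (no swap needed)
Insert 19:
  append 19 at index 5 → [15, 10, -13, 8, -2, 19]
  19 > parent -13 at index 2, swap → [15, 10, 19, 8, -2, -13]
  19 > parent 15 at index 0, swap → [19, 10, 15, 8, -2, -13]
Insert -10:
  append -10 at index 6 → [19, 10, 15, 8, -2, -13, -10] (no swap needed)
Insert -14:
  append -14 at index 7 → [19, 10, 15, 8, -2, -13, -10, -14] (no swap needed)
Insert -11:
  append -11 at index 8 → [19, 10, 15, 8, -2, -13, -10, -14, -11] (no swap needed)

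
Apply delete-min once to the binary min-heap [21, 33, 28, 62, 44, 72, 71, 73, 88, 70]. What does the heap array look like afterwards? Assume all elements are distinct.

[28, 33, 70, 62, 44, 72, 71, 73, 88]

remove root 21; move last element 70 to root → [70, 33, 28, 62, 44, 72, 71, 73, 88]
70 vs smaller child 28 at index 2, swap → [28, 33, 70, 62, 44, 72, 71, 73, 88]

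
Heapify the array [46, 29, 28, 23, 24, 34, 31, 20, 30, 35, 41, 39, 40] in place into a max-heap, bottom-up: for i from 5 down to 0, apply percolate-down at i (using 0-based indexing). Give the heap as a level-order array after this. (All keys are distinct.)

sift down from index 5:
  34 vs larger child 40 at index 12, swap → [46, 29, 28, 23, 24, 40, 31, 20, 30, 35, 41, 39, 34]
sift down from index 4:
  24 vs larger child 41 at index 10, swap → [46, 29, 28, 23, 41, 40, 31, 20, 30, 35, 24, 39, 34]
sift down from index 3:
  23 vs larger child 30 at index 8, swap → [46, 29, 28, 30, 41, 40, 31, 20, 23, 35, 24, 39, 34]
sift down from index 2:
  28 vs larger child 40 at index 5, swap → [46, 29, 40, 30, 41, 28, 31, 20, 23, 35, 24, 39, 34]
  28 vs larger child 39 at index 11, swap → [46, 29, 40, 30, 41, 39, 31, 20, 23, 35, 24, 28, 34]
sift down from index 1:
  29 vs larger child 41 at index 4, swap → [46, 41, 40, 30, 29, 39, 31, 20, 23, 35, 24, 28, 34]
  29 vs larger child 35 at index 9, swap → [46, 41, 40, 30, 35, 39, 31, 20, 23, 29, 24, 28, 34]
sift down from index 0: already satisfies heap property

[46, 41, 40, 30, 35, 39, 31, 20, 23, 29, 24, 28, 34]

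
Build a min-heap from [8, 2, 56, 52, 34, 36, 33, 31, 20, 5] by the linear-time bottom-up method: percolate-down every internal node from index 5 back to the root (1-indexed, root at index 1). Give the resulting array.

sift down from index 5:
  34 vs only child 5 at index 10, swap → [8, 2, 56, 52, 5, 36, 33, 31, 20, 34]
sift down from index 4:
  52 vs smaller child 20 at index 9, swap → [8, 2, 56, 20, 5, 36, 33, 31, 52, 34]
sift down from index 3:
  56 vs smaller child 33 at index 7, swap → [8, 2, 33, 20, 5, 36, 56, 31, 52, 34]
sift down from index 2: already satisfies heap property
sift down from index 1:
  8 vs smaller child 2 at index 2, swap → [2, 8, 33, 20, 5, 36, 56, 31, 52, 34]
  8 vs smaller child 5 at index 5, swap → [2, 5, 33, 20, 8, 36, 56, 31, 52, 34]

[2, 5, 33, 20, 8, 36, 56, 31, 52, 34]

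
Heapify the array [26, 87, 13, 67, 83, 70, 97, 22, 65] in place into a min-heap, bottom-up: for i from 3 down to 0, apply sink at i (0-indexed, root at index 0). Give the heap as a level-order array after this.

[13, 22, 26, 65, 83, 70, 97, 67, 87]

sift down from index 3:
  67 vs smaller child 22 at index 7, swap → [26, 87, 13, 22, 83, 70, 97, 67, 65]
sift down from index 2: already satisfies heap property
sift down from index 1:
  87 vs smaller child 22 at index 3, swap → [26, 22, 13, 87, 83, 70, 97, 67, 65]
  87 vs smaller child 65 at index 8, swap → [26, 22, 13, 65, 83, 70, 97, 67, 87]
sift down from index 0:
  26 vs smaller child 13 at index 2, swap → [13, 22, 26, 65, 83, 70, 97, 67, 87]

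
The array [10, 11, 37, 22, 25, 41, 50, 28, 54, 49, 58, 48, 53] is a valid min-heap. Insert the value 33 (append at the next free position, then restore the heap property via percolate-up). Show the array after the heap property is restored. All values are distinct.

[10, 11, 33, 22, 25, 41, 37, 28, 54, 49, 58, 48, 53, 50]

append 33 at index 13 → [10, 11, 37, 22, 25, 41, 50, 28, 54, 49, 58, 48, 53, 33]
33 < parent 50 at index 6, swap → [10, 11, 37, 22, 25, 41, 33, 28, 54, 49, 58, 48, 53, 50]
33 < parent 37 at index 2, swap → [10, 11, 33, 22, 25, 41, 37, 28, 54, 49, 58, 48, 53, 50]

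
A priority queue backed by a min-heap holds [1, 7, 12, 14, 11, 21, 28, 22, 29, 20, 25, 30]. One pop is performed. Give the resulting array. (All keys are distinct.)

remove root 1; move last element 30 to root → [30, 7, 12, 14, 11, 21, 28, 22, 29, 20, 25]
30 vs smaller child 7 at index 1, swap → [7, 30, 12, 14, 11, 21, 28, 22, 29, 20, 25]
30 vs smaller child 11 at index 4, swap → [7, 11, 12, 14, 30, 21, 28, 22, 29, 20, 25]
30 vs smaller child 20 at index 9, swap → [7, 11, 12, 14, 20, 21, 28, 22, 29, 30, 25]

[7, 11, 12, 14, 20, 21, 28, 22, 29, 30, 25]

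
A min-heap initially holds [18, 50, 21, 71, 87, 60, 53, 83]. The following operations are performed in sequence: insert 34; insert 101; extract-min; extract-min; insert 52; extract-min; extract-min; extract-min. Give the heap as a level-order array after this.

insert 34:
  append 34 at index 8 → [18, 50, 21, 71, 87, 60, 53, 83, 34]
  34 < parent 71 at index 3, swap → [18, 50, 21, 34, 87, 60, 53, 83, 71]
  34 < parent 50 at index 1, swap → [18, 34, 21, 50, 87, 60, 53, 83, 71]
insert 101:
  append 101 at index 9 → [18, 34, 21, 50, 87, 60, 53, 83, 71, 101] (no swap needed)
extract-min → returns 18:
  remove root 18; move last element 101 to root → [101, 34, 21, 50, 87, 60, 53, 83, 71]
  101 vs smaller child 21 at index 2, swap → [21, 34, 101, 50, 87, 60, 53, 83, 71]
  101 vs smaller child 53 at index 6, swap → [21, 34, 53, 50, 87, 60, 101, 83, 71]
extract-min → returns 21:
  remove root 21; move last element 71 to root → [71, 34, 53, 50, 87, 60, 101, 83]
  71 vs smaller child 34 at index 1, swap → [34, 71, 53, 50, 87, 60, 101, 83]
  71 vs smaller child 50 at index 3, swap → [34, 50, 53, 71, 87, 60, 101, 83]
insert 52:
  append 52 at index 8 → [34, 50, 53, 71, 87, 60, 101, 83, 52]
  52 < parent 71 at index 3, swap → [34, 50, 53, 52, 87, 60, 101, 83, 71]
extract-min → returns 34:
  remove root 34; move last element 71 to root → [71, 50, 53, 52, 87, 60, 101, 83]
  71 vs smaller child 50 at index 1, swap → [50, 71, 53, 52, 87, 60, 101, 83]
  71 vs smaller child 52 at index 3, swap → [50, 52, 53, 71, 87, 60, 101, 83]
extract-min → returns 50:
  remove root 50; move last element 83 to root → [83, 52, 53, 71, 87, 60, 101]
  83 vs smaller child 52 at index 1, swap → [52, 83, 53, 71, 87, 60, 101]
  83 vs smaller child 71 at index 3, swap → [52, 71, 53, 83, 87, 60, 101]
extract-min → returns 52:
  remove root 52; move last element 101 to root → [101, 71, 53, 83, 87, 60]
  101 vs smaller child 53 at index 2, swap → [53, 71, 101, 83, 87, 60]
  101 vs only child 60 at index 5, swap → [53, 71, 60, 83, 87, 101]

[53, 71, 60, 83, 87, 101]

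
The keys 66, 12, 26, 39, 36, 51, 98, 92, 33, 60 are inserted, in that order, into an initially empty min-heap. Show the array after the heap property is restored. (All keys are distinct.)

[12, 33, 26, 36, 39, 51, 98, 92, 66, 60]

Insert 66:
  append 66 at index 0 → [66] (no swap needed)
Insert 12:
  append 12 at index 1 → [66, 12]
  12 < parent 66 at index 0, swap → [12, 66]
Insert 26:
  append 26 at index 2 → [12, 66, 26] (no swap needed)
Insert 39:
  append 39 at index 3 → [12, 66, 26, 39]
  39 < parent 66 at index 1, swap → [12, 39, 26, 66]
Insert 36:
  append 36 at index 4 → [12, 39, 26, 66, 36]
  36 < parent 39 at index 1, swap → [12, 36, 26, 66, 39]
Insert 51:
  append 51 at index 5 → [12, 36, 26, 66, 39, 51] (no swap needed)
Insert 98:
  append 98 at index 6 → [12, 36, 26, 66, 39, 51, 98] (no swap needed)
Insert 92:
  append 92 at index 7 → [12, 36, 26, 66, 39, 51, 98, 92] (no swap needed)
Insert 33:
  append 33 at index 8 → [12, 36, 26, 66, 39, 51, 98, 92, 33]
  33 < parent 66 at index 3, swap → [12, 36, 26, 33, 39, 51, 98, 92, 66]
  33 < parent 36 at index 1, swap → [12, 33, 26, 36, 39, 51, 98, 92, 66]
Insert 60:
  append 60 at index 9 → [12, 33, 26, 36, 39, 51, 98, 92, 66, 60] (no swap needed)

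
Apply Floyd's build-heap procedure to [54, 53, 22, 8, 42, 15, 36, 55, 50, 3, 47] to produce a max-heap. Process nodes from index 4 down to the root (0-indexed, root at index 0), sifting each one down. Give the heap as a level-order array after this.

[55, 54, 36, 53, 47, 15, 22, 8, 50, 3, 42]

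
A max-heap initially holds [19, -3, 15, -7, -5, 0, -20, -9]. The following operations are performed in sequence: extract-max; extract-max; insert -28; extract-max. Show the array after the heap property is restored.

extract-max → returns 19:
  remove root 19; move last element -9 to root → [-9, -3, 15, -7, -5, 0, -20]
  -9 vs larger child 15 at index 2, swap → [15, -3, -9, -7, -5, 0, -20]
  -9 vs larger child 0 at index 5, swap → [15, -3, 0, -7, -5, -9, -20]
extract-max → returns 15:
  remove root 15; move last element -20 to root → [-20, -3, 0, -7, -5, -9]
  -20 vs larger child 0 at index 2, swap → [0, -3, -20, -7, -5, -9]
  -20 vs only child -9 at index 5, swap → [0, -3, -9, -7, -5, -20]
insert -28:
  append -28 at index 6 → [0, -3, -9, -7, -5, -20, -28] (no swap needed)
extract-max → returns 0:
  remove root 0; move last element -28 to root → [-28, -3, -9, -7, -5, -20]
  -28 vs larger child -3 at index 1, swap → [-3, -28, -9, -7, -5, -20]
  -28 vs larger child -5 at index 4, swap → [-3, -5, -9, -7, -28, -20]

[-3, -5, -9, -7, -28, -20]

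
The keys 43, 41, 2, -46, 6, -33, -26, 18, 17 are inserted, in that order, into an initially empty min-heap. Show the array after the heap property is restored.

Insert 43:
  append 43 at index 0 → [43] (no swap needed)
Insert 41:
  append 41 at index 1 → [43, 41]
  41 < parent 43 at index 0, swap → [41, 43]
Insert 2:
  append 2 at index 2 → [41, 43, 2]
  2 < parent 41 at index 0, swap → [2, 43, 41]
Insert -46:
  append -46 at index 3 → [2, 43, 41, -46]
  -46 < parent 43 at index 1, swap → [2, -46, 41, 43]
  -46 < parent 2 at index 0, swap → [-46, 2, 41, 43]
Insert 6:
  append 6 at index 4 → [-46, 2, 41, 43, 6] (no swap needed)
Insert -33:
  append -33 at index 5 → [-46, 2, 41, 43, 6, -33]
  -33 < parent 41 at index 2, swap → [-46, 2, -33, 43, 6, 41]
Insert -26:
  append -26 at index 6 → [-46, 2, -33, 43, 6, 41, -26] (no swap needed)
Insert 18:
  append 18 at index 7 → [-46, 2, -33, 43, 6, 41, -26, 18]
  18 < parent 43 at index 3, swap → [-46, 2, -33, 18, 6, 41, -26, 43]
Insert 17:
  append 17 at index 8 → [-46, 2, -33, 18, 6, 41, -26, 43, 17]
  17 < parent 18 at index 3, swap → [-46, 2, -33, 17, 6, 41, -26, 43, 18]

[-46, 2, -33, 17, 6, 41, -26, 43, 18]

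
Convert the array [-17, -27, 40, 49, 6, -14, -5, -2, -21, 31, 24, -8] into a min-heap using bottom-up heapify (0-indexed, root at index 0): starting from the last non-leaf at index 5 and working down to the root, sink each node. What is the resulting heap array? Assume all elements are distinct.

[-27, -21, -14, -17, 6, -8, -5, -2, 49, 31, 24, 40]

sift down from index 5: already satisfies heap property
sift down from index 4: already satisfies heap property
sift down from index 3:
  49 vs smaller child -21 at index 8, swap → [-17, -27, 40, -21, 6, -14, -5, -2, 49, 31, 24, -8]
sift down from index 2:
  40 vs smaller child -14 at index 5, swap → [-17, -27, -14, -21, 6, 40, -5, -2, 49, 31, 24, -8]
  40 vs only child -8 at index 11, swap → [-17, -27, -14, -21, 6, -8, -5, -2, 49, 31, 24, 40]
sift down from index 1: already satisfies heap property
sift down from index 0:
  -17 vs smaller child -27 at index 1, swap → [-27, -17, -14, -21, 6, -8, -5, -2, 49, 31, 24, 40]
  -17 vs smaller child -21 at index 3, swap → [-27, -21, -14, -17, 6, -8, -5, -2, 49, 31, 24, 40]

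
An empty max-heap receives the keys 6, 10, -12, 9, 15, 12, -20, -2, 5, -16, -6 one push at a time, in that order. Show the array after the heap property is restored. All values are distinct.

[15, 10, 12, 6, 9, -12, -20, -2, 5, -16, -6]

Insert 6:
  append 6 at index 0 → [6] (no swap needed)
Insert 10:
  append 10 at index 1 → [6, 10]
  10 > parent 6 at index 0, swap → [10, 6]
Insert -12:
  append -12 at index 2 → [10, 6, -12] (no swap needed)
Insert 9:
  append 9 at index 3 → [10, 6, -12, 9]
  9 > parent 6 at index 1, swap → [10, 9, -12, 6]
Insert 15:
  append 15 at index 4 → [10, 9, -12, 6, 15]
  15 > parent 9 at index 1, swap → [10, 15, -12, 6, 9]
  15 > parent 10 at index 0, swap → [15, 10, -12, 6, 9]
Insert 12:
  append 12 at index 5 → [15, 10, -12, 6, 9, 12]
  12 > parent -12 at index 2, swap → [15, 10, 12, 6, 9, -12]
Insert -20:
  append -20 at index 6 → [15, 10, 12, 6, 9, -12, -20] (no swap needed)
Insert -2:
  append -2 at index 7 → [15, 10, 12, 6, 9, -12, -20, -2] (no swap needed)
Insert 5:
  append 5 at index 8 → [15, 10, 12, 6, 9, -12, -20, -2, 5] (no swap needed)
Insert -16:
  append -16 at index 9 → [15, 10, 12, 6, 9, -12, -20, -2, 5, -16] (no swap needed)
Insert -6:
  append -6 at index 10 → [15, 10, 12, 6, 9, -12, -20, -2, 5, -16, -6] (no swap needed)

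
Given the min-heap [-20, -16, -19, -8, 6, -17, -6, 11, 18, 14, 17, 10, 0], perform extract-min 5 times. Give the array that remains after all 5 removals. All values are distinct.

[-6, 6, 0, 11, 14, 18, 10, 17]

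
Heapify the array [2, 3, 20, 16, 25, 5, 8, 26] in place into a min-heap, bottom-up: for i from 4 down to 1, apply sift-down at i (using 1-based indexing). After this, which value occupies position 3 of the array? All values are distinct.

5

sift down from index 4: already satisfies heap property
sift down from index 3:
  20 vs smaller child 5 at index 6, swap → [2, 3, 5, 16, 25, 20, 8, 26]
sift down from index 2: already satisfies heap property
sift down from index 1: already satisfies heap property
resulting array: [2, 3, 5, 16, 25, 20, 8, 26]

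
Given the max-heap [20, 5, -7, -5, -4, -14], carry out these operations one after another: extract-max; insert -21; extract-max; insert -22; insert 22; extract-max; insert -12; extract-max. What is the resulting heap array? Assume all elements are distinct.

extract-max → returns 20:
  remove root 20; move last element -14 to root → [-14, 5, -7, -5, -4]
  -14 vs larger child 5 at index 1, swap → [5, -14, -7, -5, -4]
  -14 vs larger child -4 at index 4, swap → [5, -4, -7, -5, -14]
insert -21:
  append -21 at index 5 → [5, -4, -7, -5, -14, -21] (no swap needed)
extract-max → returns 5:
  remove root 5; move last element -21 to root → [-21, -4, -7, -5, -14]
  -21 vs larger child -4 at index 1, swap → [-4, -21, -7, -5, -14]
  -21 vs larger child -5 at index 3, swap → [-4, -5, -7, -21, -14]
insert -22:
  append -22 at index 5 → [-4, -5, -7, -21, -14, -22] (no swap needed)
insert 22:
  append 22 at index 6 → [-4, -5, -7, -21, -14, -22, 22]
  22 > parent -7 at index 2, swap → [-4, -5, 22, -21, -14, -22, -7]
  22 > parent -4 at index 0, swap → [22, -5, -4, -21, -14, -22, -7]
extract-max → returns 22:
  remove root 22; move last element -7 to root → [-7, -5, -4, -21, -14, -22]
  -7 vs larger child -4 at index 2, swap → [-4, -5, -7, -21, -14, -22]
insert -12:
  append -12 at index 6 → [-4, -5, -7, -21, -14, -22, -12] (no swap needed)
extract-max → returns -4:
  remove root -4; move last element -12 to root → [-12, -5, -7, -21, -14, -22]
  -12 vs larger child -5 at index 1, swap → [-5, -12, -7, -21, -14, -22]

[-5, -12, -7, -21, -14, -22]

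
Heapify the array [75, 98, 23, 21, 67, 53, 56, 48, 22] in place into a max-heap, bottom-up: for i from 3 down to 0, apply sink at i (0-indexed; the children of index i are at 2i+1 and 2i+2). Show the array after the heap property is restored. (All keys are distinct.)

[98, 75, 56, 48, 67, 53, 23, 21, 22]

sift down from index 3:
  21 vs larger child 48 at index 7, swap → [75, 98, 23, 48, 67, 53, 56, 21, 22]
sift down from index 2:
  23 vs larger child 56 at index 6, swap → [75, 98, 56, 48, 67, 53, 23, 21, 22]
sift down from index 1: already satisfies heap property
sift down from index 0:
  75 vs larger child 98 at index 1, swap → [98, 75, 56, 48, 67, 53, 23, 21, 22]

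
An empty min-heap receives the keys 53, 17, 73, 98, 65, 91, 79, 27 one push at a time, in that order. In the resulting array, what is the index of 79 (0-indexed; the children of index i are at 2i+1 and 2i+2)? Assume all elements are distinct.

6

Insert 53:
  append 53 at index 0 → [53] (no swap needed)
Insert 17:
  append 17 at index 1 → [53, 17]
  17 < parent 53 at index 0, swap → [17, 53]
Insert 73:
  append 73 at index 2 → [17, 53, 73] (no swap needed)
Insert 98:
  append 98 at index 3 → [17, 53, 73, 98] (no swap needed)
Insert 65:
  append 65 at index 4 → [17, 53, 73, 98, 65] (no swap needed)
Insert 91:
  append 91 at index 5 → [17, 53, 73, 98, 65, 91] (no swap needed)
Insert 79:
  append 79 at index 6 → [17, 53, 73, 98, 65, 91, 79] (no swap needed)
Insert 27:
  append 27 at index 7 → [17, 53, 73, 98, 65, 91, 79, 27]
  27 < parent 98 at index 3, swap → [17, 53, 73, 27, 65, 91, 79, 98]
  27 < parent 53 at index 1, swap → [17, 27, 73, 53, 65, 91, 79, 98]
resulting array: [17, 27, 73, 53, 65, 91, 79, 98]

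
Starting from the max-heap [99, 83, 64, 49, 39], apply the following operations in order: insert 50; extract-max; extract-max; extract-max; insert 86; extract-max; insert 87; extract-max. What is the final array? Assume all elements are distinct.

insert 50:
  append 50 at index 5 → [99, 83, 64, 49, 39, 50] (no swap needed)
extract-max → returns 99:
  remove root 99; move last element 50 to root → [50, 83, 64, 49, 39]
  50 vs larger child 83 at index 1, swap → [83, 50, 64, 49, 39]
extract-max → returns 83:
  remove root 83; move last element 39 to root → [39, 50, 64, 49]
  39 vs larger child 64 at index 2, swap → [64, 50, 39, 49]
extract-max → returns 64:
  remove root 64; move last element 49 to root → [49, 50, 39]
  49 vs larger child 50 at index 1, swap → [50, 49, 39]
insert 86:
  append 86 at index 3 → [50, 49, 39, 86]
  86 > parent 49 at index 1, swap → [50, 86, 39, 49]
  86 > parent 50 at index 0, swap → [86, 50, 39, 49]
extract-max → returns 86:
  remove root 86; move last element 49 to root → [49, 50, 39]
  49 vs larger child 50 at index 1, swap → [50, 49, 39]
insert 87:
  append 87 at index 3 → [50, 49, 39, 87]
  87 > parent 49 at index 1, swap → [50, 87, 39, 49]
  87 > parent 50 at index 0, swap → [87, 50, 39, 49]
extract-max → returns 87:
  remove root 87; move last element 49 to root → [49, 50, 39]
  49 vs larger child 50 at index 1, swap → [50, 49, 39]

[50, 49, 39]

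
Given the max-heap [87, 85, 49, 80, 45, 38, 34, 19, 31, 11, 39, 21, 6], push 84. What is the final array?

append 84 at index 13 → [87, 85, 49, 80, 45, 38, 34, 19, 31, 11, 39, 21, 6, 84]
84 > parent 34 at index 6, swap → [87, 85, 49, 80, 45, 38, 84, 19, 31, 11, 39, 21, 6, 34]
84 > parent 49 at index 2, swap → [87, 85, 84, 80, 45, 38, 49, 19, 31, 11, 39, 21, 6, 34]

[87, 85, 84, 80, 45, 38, 49, 19, 31, 11, 39, 21, 6, 34]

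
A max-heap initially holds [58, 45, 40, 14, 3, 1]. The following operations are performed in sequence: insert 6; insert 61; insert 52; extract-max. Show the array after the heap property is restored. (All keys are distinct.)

[58, 52, 40, 45, 3, 1, 6, 14]

insert 6:
  append 6 at index 6 → [58, 45, 40, 14, 3, 1, 6] (no swap needed)
insert 61:
  append 61 at index 7 → [58, 45, 40, 14, 3, 1, 6, 61]
  61 > parent 14 at index 3, swap → [58, 45, 40, 61, 3, 1, 6, 14]
  61 > parent 45 at index 1, swap → [58, 61, 40, 45, 3, 1, 6, 14]
  61 > parent 58 at index 0, swap → [61, 58, 40, 45, 3, 1, 6, 14]
insert 52:
  append 52 at index 8 → [61, 58, 40, 45, 3, 1, 6, 14, 52]
  52 > parent 45 at index 3, swap → [61, 58, 40, 52, 3, 1, 6, 14, 45]
extract-max → returns 61:
  remove root 61; move last element 45 to root → [45, 58, 40, 52, 3, 1, 6, 14]
  45 vs larger child 58 at index 1, swap → [58, 45, 40, 52, 3, 1, 6, 14]
  45 vs larger child 52 at index 3, swap → [58, 52, 40, 45, 3, 1, 6, 14]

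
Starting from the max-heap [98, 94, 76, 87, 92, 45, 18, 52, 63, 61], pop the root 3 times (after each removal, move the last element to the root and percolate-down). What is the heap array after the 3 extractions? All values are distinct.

extract-max #1 returns 98:
  remove root 98; move last element 61 to root → [61, 94, 76, 87, 92, 45, 18, 52, 63]
  61 vs larger child 94 at index 1, swap → [94, 61, 76, 87, 92, 45, 18, 52, 63]
  61 vs larger child 92 at index 4, swap → [94, 92, 76, 87, 61, 45, 18, 52, 63]
extract-max #2 returns 94:
  remove root 94; move last element 63 to root → [63, 92, 76, 87, 61, 45, 18, 52]
  63 vs larger child 92 at index 1, swap → [92, 63, 76, 87, 61, 45, 18, 52]
  63 vs larger child 87 at index 3, swap → [92, 87, 76, 63, 61, 45, 18, 52]
extract-max #3 returns 92:
  remove root 92; move last element 52 to root → [52, 87, 76, 63, 61, 45, 18]
  52 vs larger child 87 at index 1, swap → [87, 52, 76, 63, 61, 45, 18]
  52 vs larger child 63 at index 3, swap → [87, 63, 76, 52, 61, 45, 18]

[87, 63, 76, 52, 61, 45, 18]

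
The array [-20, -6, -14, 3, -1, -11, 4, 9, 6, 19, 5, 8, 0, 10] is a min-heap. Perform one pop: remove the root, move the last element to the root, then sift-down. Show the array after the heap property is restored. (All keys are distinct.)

remove root -20; move last element 10 to root → [10, -6, -14, 3, -1, -11, 4, 9, 6, 19, 5, 8, 0]
10 vs smaller child -14 at index 2, swap → [-14, -6, 10, 3, -1, -11, 4, 9, 6, 19, 5, 8, 0]
10 vs smaller child -11 at index 5, swap → [-14, -6, -11, 3, -1, 10, 4, 9, 6, 19, 5, 8, 0]
10 vs smaller child 0 at index 12, swap → [-14, -6, -11, 3, -1, 0, 4, 9, 6, 19, 5, 8, 10]

[-14, -6, -11, 3, -1, 0, 4, 9, 6, 19, 5, 8, 10]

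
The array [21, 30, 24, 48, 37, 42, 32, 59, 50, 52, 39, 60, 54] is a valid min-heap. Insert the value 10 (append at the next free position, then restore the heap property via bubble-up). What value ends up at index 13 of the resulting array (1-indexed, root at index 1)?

append 10 at index 14 → [21, 30, 24, 48, 37, 42, 32, 59, 50, 52, 39, 60, 54, 10]
10 < parent 32 at index 7, swap → [21, 30, 24, 48, 37, 42, 10, 59, 50, 52, 39, 60, 54, 32]
10 < parent 24 at index 3, swap → [21, 30, 10, 48, 37, 42, 24, 59, 50, 52, 39, 60, 54, 32]
10 < parent 21 at index 1, swap → [10, 30, 21, 48, 37, 42, 24, 59, 50, 52, 39, 60, 54, 32]
resulting array: [10, 30, 21, 48, 37, 42, 24, 59, 50, 52, 39, 60, 54, 32]

54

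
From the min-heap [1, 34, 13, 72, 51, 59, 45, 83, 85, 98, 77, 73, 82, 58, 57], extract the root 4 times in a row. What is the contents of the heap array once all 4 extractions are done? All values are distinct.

extract-min #1 returns 1:
  remove root 1; move last element 57 to root → [57, 34, 13, 72, 51, 59, 45, 83, 85, 98, 77, 73, 82, 58]
  57 vs smaller child 13 at index 2, swap → [13, 34, 57, 72, 51, 59, 45, 83, 85, 98, 77, 73, 82, 58]
  57 vs smaller child 45 at index 6, swap → [13, 34, 45, 72, 51, 59, 57, 83, 85, 98, 77, 73, 82, 58]
extract-min #2 returns 13:
  remove root 13; move last element 58 to root → [58, 34, 45, 72, 51, 59, 57, 83, 85, 98, 77, 73, 82]
  58 vs smaller child 34 at index 1, swap → [34, 58, 45, 72, 51, 59, 57, 83, 85, 98, 77, 73, 82]
  58 vs smaller child 51 at index 4, swap → [34, 51, 45, 72, 58, 59, 57, 83, 85, 98, 77, 73, 82]
extract-min #3 returns 34:
  remove root 34; move last element 82 to root → [82, 51, 45, 72, 58, 59, 57, 83, 85, 98, 77, 73]
  82 vs smaller child 45 at index 2, swap → [45, 51, 82, 72, 58, 59, 57, 83, 85, 98, 77, 73]
  82 vs smaller child 57 at index 6, swap → [45, 51, 57, 72, 58, 59, 82, 83, 85, 98, 77, 73]
extract-min #4 returns 45:
  remove root 45; move last element 73 to root → [73, 51, 57, 72, 58, 59, 82, 83, 85, 98, 77]
  73 vs smaller child 51 at index 1, swap → [51, 73, 57, 72, 58, 59, 82, 83, 85, 98, 77]
  73 vs smaller child 58 at index 4, swap → [51, 58, 57, 72, 73, 59, 82, 83, 85, 98, 77]

[51, 58, 57, 72, 73, 59, 82, 83, 85, 98, 77]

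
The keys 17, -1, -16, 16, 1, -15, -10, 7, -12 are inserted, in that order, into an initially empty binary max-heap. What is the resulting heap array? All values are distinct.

Insert 17:
  append 17 at index 0 → [17] (no swap needed)
Insert -1:
  append -1 at index 1 → [17, -1] (no swap needed)
Insert -16:
  append -16 at index 2 → [17, -1, -16] (no swap needed)
Insert 16:
  append 16 at index 3 → [17, -1, -16, 16]
  16 > parent -1 at index 1, swap → [17, 16, -16, -1]
Insert 1:
  append 1 at index 4 → [17, 16, -16, -1, 1] (no swap needed)
Insert -15:
  append -15 at index 5 → [17, 16, -16, -1, 1, -15]
  -15 > parent -16 at index 2, swap → [17, 16, -15, -1, 1, -16]
Insert -10:
  append -10 at index 6 → [17, 16, -15, -1, 1, -16, -10]
  -10 > parent -15 at index 2, swap → [17, 16, -10, -1, 1, -16, -15]
Insert 7:
  append 7 at index 7 → [17, 16, -10, -1, 1, -16, -15, 7]
  7 > parent -1 at index 3, swap → [17, 16, -10, 7, 1, -16, -15, -1]
Insert -12:
  append -12 at index 8 → [17, 16, -10, 7, 1, -16, -15, -1, -12] (no swap needed)

[17, 16, -10, 7, 1, -16, -15, -1, -12]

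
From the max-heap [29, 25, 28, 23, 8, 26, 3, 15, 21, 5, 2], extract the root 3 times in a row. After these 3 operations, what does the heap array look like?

[25, 23, 5, 21, 8, 2, 3, 15]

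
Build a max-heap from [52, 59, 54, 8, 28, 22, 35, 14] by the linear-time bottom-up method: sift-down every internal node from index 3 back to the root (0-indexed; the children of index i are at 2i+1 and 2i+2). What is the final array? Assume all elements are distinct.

sift down from index 3:
  8 vs only child 14 at index 7, swap → [52, 59, 54, 14, 28, 22, 35, 8]
sift down from index 2: already satisfies heap property
sift down from index 1: already satisfies heap property
sift down from index 0:
  52 vs larger child 59 at index 1, swap → [59, 52, 54, 14, 28, 22, 35, 8]

[59, 52, 54, 14, 28, 22, 35, 8]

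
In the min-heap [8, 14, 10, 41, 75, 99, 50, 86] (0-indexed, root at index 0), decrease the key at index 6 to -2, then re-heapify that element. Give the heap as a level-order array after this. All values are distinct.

set index 6 from 50 to -2 → [8, 14, 10, 41, 75, 99, -2, 86]
-2 < parent 10 at index 2, swap → [8, 14, -2, 41, 75, 99, 10, 86]
-2 < parent 8 at index 0, swap → [-2, 14, 8, 41, 75, 99, 10, 86]

[-2, 14, 8, 41, 75, 99, 10, 86]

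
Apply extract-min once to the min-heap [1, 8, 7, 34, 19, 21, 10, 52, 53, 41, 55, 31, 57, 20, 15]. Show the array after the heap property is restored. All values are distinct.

remove root 1; move last element 15 to root → [15, 8, 7, 34, 19, 21, 10, 52, 53, 41, 55, 31, 57, 20]
15 vs smaller child 7 at index 2, swap → [7, 8, 15, 34, 19, 21, 10, 52, 53, 41, 55, 31, 57, 20]
15 vs smaller child 10 at index 6, swap → [7, 8, 10, 34, 19, 21, 15, 52, 53, 41, 55, 31, 57, 20]

[7, 8, 10, 34, 19, 21, 15, 52, 53, 41, 55, 31, 57, 20]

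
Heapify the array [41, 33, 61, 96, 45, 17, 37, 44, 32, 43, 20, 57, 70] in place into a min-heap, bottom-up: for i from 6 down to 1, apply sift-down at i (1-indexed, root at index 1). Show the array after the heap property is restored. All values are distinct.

[17, 20, 37, 32, 33, 57, 41, 44, 96, 43, 45, 61, 70]

sift down from index 6: already satisfies heap property
sift down from index 5:
  45 vs smaller child 20 at index 11, swap → [41, 33, 61, 96, 20, 17, 37, 44, 32, 43, 45, 57, 70]
sift down from index 4:
  96 vs smaller child 32 at index 9, swap → [41, 33, 61, 32, 20, 17, 37, 44, 96, 43, 45, 57, 70]
sift down from index 3:
  61 vs smaller child 17 at index 6, swap → [41, 33, 17, 32, 20, 61, 37, 44, 96, 43, 45, 57, 70]
  61 vs smaller child 57 at index 12, swap → [41, 33, 17, 32, 20, 57, 37, 44, 96, 43, 45, 61, 70]
sift down from index 2:
  33 vs smaller child 20 at index 5, swap → [41, 20, 17, 32, 33, 57, 37, 44, 96, 43, 45, 61, 70]
sift down from index 1:
  41 vs smaller child 17 at index 3, swap → [17, 20, 41, 32, 33, 57, 37, 44, 96, 43, 45, 61, 70]
  41 vs smaller child 37 at index 7, swap → [17, 20, 37, 32, 33, 57, 41, 44, 96, 43, 45, 61, 70]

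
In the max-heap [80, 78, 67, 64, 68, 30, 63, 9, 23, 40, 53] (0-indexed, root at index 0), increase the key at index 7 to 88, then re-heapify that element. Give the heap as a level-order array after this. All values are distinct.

[88, 80, 67, 78, 68, 30, 63, 64, 23, 40, 53]

set index 7 from 9 to 88 → [80, 78, 67, 64, 68, 30, 63, 88, 23, 40, 53]
88 > parent 64 at index 3, swap → [80, 78, 67, 88, 68, 30, 63, 64, 23, 40, 53]
88 > parent 78 at index 1, swap → [80, 88, 67, 78, 68, 30, 63, 64, 23, 40, 53]
88 > parent 80 at index 0, swap → [88, 80, 67, 78, 68, 30, 63, 64, 23, 40, 53]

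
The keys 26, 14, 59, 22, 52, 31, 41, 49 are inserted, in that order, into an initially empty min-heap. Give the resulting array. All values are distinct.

Insert 26:
  append 26 at index 0 → [26] (no swap needed)
Insert 14:
  append 14 at index 1 → [26, 14]
  14 < parent 26 at index 0, swap → [14, 26]
Insert 59:
  append 59 at index 2 → [14, 26, 59] (no swap needed)
Insert 22:
  append 22 at index 3 → [14, 26, 59, 22]
  22 < parent 26 at index 1, swap → [14, 22, 59, 26]
Insert 52:
  append 52 at index 4 → [14, 22, 59, 26, 52] (no swap needed)
Insert 31:
  append 31 at index 5 → [14, 22, 59, 26, 52, 31]
  31 < parent 59 at index 2, swap → [14, 22, 31, 26, 52, 59]
Insert 41:
  append 41 at index 6 → [14, 22, 31, 26, 52, 59, 41] (no swap needed)
Insert 49:
  append 49 at index 7 → [14, 22, 31, 26, 52, 59, 41, 49] (no swap needed)

[14, 22, 31, 26, 52, 59, 41, 49]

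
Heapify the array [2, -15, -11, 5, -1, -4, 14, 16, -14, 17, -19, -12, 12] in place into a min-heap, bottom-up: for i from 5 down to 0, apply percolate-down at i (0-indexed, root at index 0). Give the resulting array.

[-19, -15, -12, -14, -1, -11, 14, 16, 5, 17, 2, -4, 12]

sift down from index 5:
  -4 vs smaller child -12 at index 11, swap → [2, -15, -11, 5, -1, -12, 14, 16, -14, 17, -19, -4, 12]
sift down from index 4:
  -1 vs smaller child -19 at index 10, swap → [2, -15, -11, 5, -19, -12, 14, 16, -14, 17, -1, -4, 12]
sift down from index 3:
  5 vs smaller child -14 at index 8, swap → [2, -15, -11, -14, -19, -12, 14, 16, 5, 17, -1, -4, 12]
sift down from index 2:
  -11 vs smaller child -12 at index 5, swap → [2, -15, -12, -14, -19, -11, 14, 16, 5, 17, -1, -4, 12]
sift down from index 1:
  -15 vs smaller child -19 at index 4, swap → [2, -19, -12, -14, -15, -11, 14, 16, 5, 17, -1, -4, 12]
sift down from index 0:
  2 vs smaller child -19 at index 1, swap → [-19, 2, -12, -14, -15, -11, 14, 16, 5, 17, -1, -4, 12]
  2 vs smaller child -15 at index 4, swap → [-19, -15, -12, -14, 2, -11, 14, 16, 5, 17, -1, -4, 12]
  2 vs smaller child -1 at index 10, swap → [-19, -15, -12, -14, -1, -11, 14, 16, 5, 17, 2, -4, 12]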